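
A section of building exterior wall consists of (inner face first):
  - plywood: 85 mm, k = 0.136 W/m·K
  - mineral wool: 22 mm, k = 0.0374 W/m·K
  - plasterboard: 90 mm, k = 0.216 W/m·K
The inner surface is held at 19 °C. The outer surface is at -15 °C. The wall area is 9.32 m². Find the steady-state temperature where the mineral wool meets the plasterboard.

Model the wall as resistances in series:
R_plywood = L/(kA) = 0.085/(0.136×9.32) = 0.06706 K/W
R_mineral wool = L/(kA) = 0.022/(0.0374×9.32) = 0.06312 K/W
R_plasterboard = L/(kA) = 0.09/(0.216×9.32) = 0.04471 K/W
R_total = 0.1749 K/W;  Q = ΔT/R_total = 34/0.1749 = 194.4 W
T_interface = T_inner − Q·ΣR(inner→interface) = 19 − 194×0.1302

T ≈ -6.31 °C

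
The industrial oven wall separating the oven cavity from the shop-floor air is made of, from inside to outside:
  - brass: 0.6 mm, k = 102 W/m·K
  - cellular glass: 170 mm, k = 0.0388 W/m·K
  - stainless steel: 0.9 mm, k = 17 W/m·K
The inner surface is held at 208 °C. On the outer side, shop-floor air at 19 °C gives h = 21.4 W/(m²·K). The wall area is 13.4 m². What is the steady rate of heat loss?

Treating each layer as a thermal resistance in series:
R_brass = L/(kA) = 0.0006/(102×13.4) = 4.39×10^-7 K/W
R_cellular glass = L/(kA) = 0.17/(0.0388×13.4) = 0.327 K/W
R_stainless steel = L/(kA) = 0.0009/(17×13.4) = 3.951×10^-6 K/W
R_outer film = 1/(h_o·A) = 1/(21.4×13.4) = 0.003487 K/W
R_total = 0.3305 K/W
Q = ΔT / R_total = 189 / 0.3305

Q ≈ 572 W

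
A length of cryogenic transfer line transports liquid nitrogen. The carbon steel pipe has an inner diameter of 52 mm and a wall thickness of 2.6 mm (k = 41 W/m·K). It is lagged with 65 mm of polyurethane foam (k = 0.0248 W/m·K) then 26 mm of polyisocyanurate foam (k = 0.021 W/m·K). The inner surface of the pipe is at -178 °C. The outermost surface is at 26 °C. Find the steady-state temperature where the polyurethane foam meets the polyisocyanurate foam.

Cylindrical conduction, so R = ln(r₂/r₁)/(2πkL) per layer, in series:
R_carbon steel pipe wall = ln(28.6/26)/(2π×41×1) = 3.7×10^-4 K/W
R_polyurethane foam = ln(93.6/28.6)/(2π×0.0248×1) = 7.609 K/W
R_polyisocyanurate foam = ln(119.6/93.6)/(2π×0.021×1) = 1.858 K/W
R_total = 9.467 K/W
Q = ΔT/R_total = 204/9.467
Q = 21.5 W/m
T_interface = T_inner + Q·ΣR(inner→interface) = -178 + 21.5×7.609

T ≈ -14 °C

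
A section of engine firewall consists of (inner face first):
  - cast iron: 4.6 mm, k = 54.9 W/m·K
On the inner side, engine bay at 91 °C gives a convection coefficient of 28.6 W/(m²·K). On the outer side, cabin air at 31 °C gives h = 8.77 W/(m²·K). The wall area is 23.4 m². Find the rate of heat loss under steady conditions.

Q ≈ 9420 W

Model the wall as resistances in series:
R_inner film = 1/(h_i·A) = 1/(28.6×23.4) = 0.001494 K/W
R_cast iron = L/(kA) = 0.0046/(54.9×23.4) = 3.581×10^-6 K/W
R_outer film = 1/(h_o·A) = 1/(8.77×23.4) = 0.004873 K/W
R_total = 0.006371 K/W
Q = ΔT / R_total = 60 / 0.006371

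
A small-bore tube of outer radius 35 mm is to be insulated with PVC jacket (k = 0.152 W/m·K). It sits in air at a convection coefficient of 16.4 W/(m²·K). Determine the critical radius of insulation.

For a cylinder r_cr = k/h = 0.152/16.4
r_cr = 9.27 mm; since the bare radius (35 mm) is above r_cr, any added insulation will reduce heat loss.

r_cr ≈ 9.27 mm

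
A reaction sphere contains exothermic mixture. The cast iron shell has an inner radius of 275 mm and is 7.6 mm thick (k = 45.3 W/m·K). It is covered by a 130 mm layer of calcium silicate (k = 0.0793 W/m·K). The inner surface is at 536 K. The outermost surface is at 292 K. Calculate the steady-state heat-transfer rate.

Q ≈ 218 W

Radial (spherical) resistances in series:
R_cast iron shell = (1/0.275 − 1/0.2826)/(4π×45.3) = 1.718×10^-4 K/W
R_calcium silicate = (1/0.2826 − 1/0.4126)/(4π×0.0793) = 1.119 K/W
R_total = 1.119 K/W
Q = ΔT/R_total = 244/1.119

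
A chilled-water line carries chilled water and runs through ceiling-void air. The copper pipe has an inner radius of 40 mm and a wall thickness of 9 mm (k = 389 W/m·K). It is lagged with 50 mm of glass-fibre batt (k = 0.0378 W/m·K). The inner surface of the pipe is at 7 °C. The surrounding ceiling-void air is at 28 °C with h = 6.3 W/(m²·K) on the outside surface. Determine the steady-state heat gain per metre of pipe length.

q′ ≈ 6.53 W/m

Per-layer cylindrical resistances, series-summed:
R_copper pipe wall = ln(49/40)/(2π×389×1) = 8.303×10^-5 K/W
R_glass-fibre batt = ln(99/49)/(2π×0.0378×1) = 2.961 K/W
R_outer film = 1/(h_o·2πr_oL) = 1/(6.3×2π×0.099×1) = 0.2552 K/W
R_total = 3.216 K/W
Q = ΔT/R_total = 21/3.216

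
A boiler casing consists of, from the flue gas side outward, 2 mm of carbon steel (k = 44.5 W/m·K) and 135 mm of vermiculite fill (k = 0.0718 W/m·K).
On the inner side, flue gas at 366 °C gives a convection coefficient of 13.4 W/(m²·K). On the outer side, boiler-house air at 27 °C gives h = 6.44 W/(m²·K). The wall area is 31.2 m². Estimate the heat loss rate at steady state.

Q ≈ 5010 W

Treating each layer as a thermal resistance in series:
R_inner film = 1/(h_i·A) = 1/(13.4×31.2) = 0.002392 K/W
R_carbon steel = L/(kA) = 0.002/(44.5×31.2) = 1.441×10^-6 K/W
R_vermiculite fill = L/(kA) = 0.135/(0.0718×31.2) = 0.06026 K/W
R_outer film = 1/(h_o·A) = 1/(6.44×31.2) = 0.004977 K/W
R_total = 0.06763 K/W
Q = ΔT / R_total = 339 / 0.06763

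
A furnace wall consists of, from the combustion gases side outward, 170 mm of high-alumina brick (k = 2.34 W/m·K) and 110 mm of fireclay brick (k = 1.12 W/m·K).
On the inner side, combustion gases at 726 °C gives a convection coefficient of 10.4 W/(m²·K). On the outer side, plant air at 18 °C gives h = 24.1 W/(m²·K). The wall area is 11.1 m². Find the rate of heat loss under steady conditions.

Q ≈ 25500 W

Series thermal resistances:
R_inner film = 1/(h_i·A) = 1/(10.4×11.1) = 0.008663 K/W
R_high-alumina brick = L/(kA) = 0.17/(2.34×11.1) = 0.006545 K/W
R_fireclay brick = L/(kA) = 0.11/(1.12×11.1) = 0.008848 K/W
R_outer film = 1/(h_o·A) = 1/(24.1×11.1) = 0.003738 K/W
R_total = 0.02779 K/W
Q = ΔT / R_total = 708 / 0.02779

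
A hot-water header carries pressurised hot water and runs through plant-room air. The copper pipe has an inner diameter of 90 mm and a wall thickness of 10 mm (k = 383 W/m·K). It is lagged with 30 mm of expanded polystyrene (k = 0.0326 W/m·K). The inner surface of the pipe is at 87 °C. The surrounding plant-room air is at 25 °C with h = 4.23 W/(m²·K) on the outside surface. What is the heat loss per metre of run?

Cylindrical conduction, so R = ln(r₂/r₁)/(2πkL) per layer, in series:
R_copper pipe wall = ln(55/45)/(2π×383×1) = 8.339×10^-5 K/W
R_expanded polystyrene = ln(85/55)/(2π×0.0326×1) = 2.125 K/W
R_outer film = 1/(h_o·2πr_oL) = 1/(4.23×2π×0.085×1) = 0.4427 K/W
R_total = 2.568 K/W
Q = ΔT/R_total = 62/2.568

q′ ≈ 24.1 W/m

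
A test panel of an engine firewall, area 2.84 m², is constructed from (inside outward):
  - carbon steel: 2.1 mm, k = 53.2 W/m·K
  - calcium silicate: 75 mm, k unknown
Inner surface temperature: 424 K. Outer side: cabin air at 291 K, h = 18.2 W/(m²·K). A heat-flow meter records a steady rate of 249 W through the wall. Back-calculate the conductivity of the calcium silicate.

k ≈ 0.0513 W/(m·K)

Series thermal resistances:
R_carbon steel = L/(kA) = 0.0021/(53.2×2.84) = 1.39×10^-5 K/W
R_outer film = 1/(h_o·A) = 1/(18.2×2.84) = 0.01935 K/W
Sum of known resistances R_other = 0.01936 K/W
Total R = ΔT/Q = 133/249 = 0.5341 K/W
R_calcium silicate = R_total − R_other = 0.5148 K/W
k = L/(R·A) = 0.075/(0.5148×2.84)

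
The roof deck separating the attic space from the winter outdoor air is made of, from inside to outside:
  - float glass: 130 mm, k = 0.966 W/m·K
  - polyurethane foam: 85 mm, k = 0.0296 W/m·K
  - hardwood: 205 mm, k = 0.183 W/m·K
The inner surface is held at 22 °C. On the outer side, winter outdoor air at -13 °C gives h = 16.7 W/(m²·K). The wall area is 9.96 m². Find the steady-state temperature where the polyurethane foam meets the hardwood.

Using the resistance-network approach (series):
R_float glass = L/(kA) = 0.13/(0.966×9.96) = 0.01351 K/W
R_polyurethane foam = L/(kA) = 0.085/(0.0296×9.96) = 0.2883 K/W
R_hardwood = L/(kA) = 0.205/(0.183×9.96) = 0.1125 K/W
R_outer film = 1/(h_o·A) = 1/(16.7×9.96) = 0.006012 K/W
R_total = 0.4203 K/W;  Q = ΔT/R_total = 35/0.4203 = 83.27 W
T_interface = T_inner − Q·ΣR(inner→interface) = 22 − 83.3×0.3018

T ≈ -3.13 °C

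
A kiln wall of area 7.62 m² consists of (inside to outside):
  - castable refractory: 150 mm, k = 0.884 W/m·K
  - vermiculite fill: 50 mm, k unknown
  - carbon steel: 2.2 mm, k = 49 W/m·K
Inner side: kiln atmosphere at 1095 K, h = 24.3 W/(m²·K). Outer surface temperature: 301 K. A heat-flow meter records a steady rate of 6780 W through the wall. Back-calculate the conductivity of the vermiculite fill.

k ≈ 0.0734 W/(m·K)

Thermal resistances in series:
R_inner film = 1/(h_i·A) = 1/(24.3×7.62) = 0.005401 K/W
R_castable refractory = L/(kA) = 0.15/(0.884×7.62) = 0.02227 K/W
R_carbon steel = L/(kA) = 0.0022/(49×7.62) = 5.892×10^-6 K/W
Sum of known resistances R_other = 0.02767 K/W
Total R = ΔT/Q = 794/6780 = 0.1171 K/W
R_vermiculite fill = R_total − R_other = 0.08943 K/W
k = L/(R·A) = 0.05/(0.08943×7.62)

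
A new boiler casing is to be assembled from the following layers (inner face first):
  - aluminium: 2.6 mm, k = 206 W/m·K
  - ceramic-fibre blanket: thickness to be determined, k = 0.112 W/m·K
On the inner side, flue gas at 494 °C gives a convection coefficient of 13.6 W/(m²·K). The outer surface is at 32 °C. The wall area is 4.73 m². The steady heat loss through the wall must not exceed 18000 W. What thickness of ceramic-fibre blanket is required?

L ≈ 5.36 mm

Treating each layer as a thermal resistance in series:
R_inner film = 1/(h_i·A) = 1/(13.6×4.73) = 0.01555 K/W
R_aluminium = L/(kA) = 0.0026/(206×4.73) = 2.668×10^-6 K/W
Sum of the known resistances R_other = 0.01555 K/W
Required total resistance R_tot = ΔT/Q_allow = 462/18000 = 0.02567 K/W
R_ceramic-fibre blanket = R_tot − R_other = 0.01012 K/W
L = R·k·A = 0.01012×0.112×4.73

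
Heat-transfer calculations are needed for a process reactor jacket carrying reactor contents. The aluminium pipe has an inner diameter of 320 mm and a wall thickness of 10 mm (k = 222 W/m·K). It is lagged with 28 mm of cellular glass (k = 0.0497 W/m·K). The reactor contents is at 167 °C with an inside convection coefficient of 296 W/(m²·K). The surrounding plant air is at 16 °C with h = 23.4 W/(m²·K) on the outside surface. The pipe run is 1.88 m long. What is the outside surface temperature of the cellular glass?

T ≈ 25.9 °C

For a radial system each layer contributes R = ln(r_out/r_in)/(2πkL); films add R = 1/(hA).
R_inner film = 1/(h_i·2πr₁L) = 1/(296×2π×0.16×1.88) = 0.001788 K/W
R_aluminium pipe wall = ln(170/160)/(2π×222×1.88) = 2.312×10^-5 K/W
R_cellular glass = ln(198/170)/(2π×0.0497×1.88) = 0.2597 K/W
R_outer film = 1/(h_o·2πr_oL) = 1/(23.4×2π×0.198×1.88) = 0.01827 K/W
R_total = 0.2798 K/W
Q = ΔT/R_total = 151/0.2798
Q = 540 W
T_interface = T_inner − Q·ΣR(inner→interface) = 167 − 540×0.2615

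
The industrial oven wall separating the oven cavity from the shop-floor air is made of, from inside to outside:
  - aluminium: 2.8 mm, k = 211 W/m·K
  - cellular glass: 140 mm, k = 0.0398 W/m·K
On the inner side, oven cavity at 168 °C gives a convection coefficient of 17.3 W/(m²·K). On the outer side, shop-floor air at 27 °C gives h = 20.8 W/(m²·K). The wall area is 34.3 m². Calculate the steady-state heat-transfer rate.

Treating each layer as a thermal resistance in series:
R_inner film = 1/(h_i·A) = 1/(17.3×34.3) = 0.001685 K/W
R_aluminium = L/(kA) = 0.0028/(211×34.3) = 3.869×10^-7 K/W
R_cellular glass = L/(kA) = 0.14/(0.0398×34.3) = 0.1026 K/W
R_outer film = 1/(h_o·A) = 1/(20.8×34.3) = 0.001402 K/W
R_total = 0.1056 K/W
Q = ΔT / R_total = 141 / 0.1056

Q ≈ 1330 W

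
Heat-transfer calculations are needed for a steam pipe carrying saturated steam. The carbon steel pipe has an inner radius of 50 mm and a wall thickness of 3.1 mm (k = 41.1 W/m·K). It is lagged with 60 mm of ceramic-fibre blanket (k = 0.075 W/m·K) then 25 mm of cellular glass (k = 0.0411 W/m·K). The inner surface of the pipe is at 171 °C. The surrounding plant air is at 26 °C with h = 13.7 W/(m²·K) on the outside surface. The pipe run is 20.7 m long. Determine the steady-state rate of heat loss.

Q ≈ 1220 W

For a radial system each layer contributes R = ln(r_out/r_in)/(2πkL); films add R = 1/(hA).
R_carbon steel pipe wall = ln(53.1/50)/(2π×41.1×20.7) = 1.125×10^-5 K/W
R_ceramic-fibre blanket = ln(113.1/53.1)/(2π×0.075×20.7) = 0.07751 K/W
R_cellular glass = ln(138.1/113.1)/(2π×0.0411×20.7) = 0.03736 K/W
R_outer film = 1/(h_o·2πr_oL) = 1/(13.7×2π×0.1381×20.7) = 0.004064 K/W
R_total = 0.1189 K/W
Q = ΔT/R_total = 145/0.1189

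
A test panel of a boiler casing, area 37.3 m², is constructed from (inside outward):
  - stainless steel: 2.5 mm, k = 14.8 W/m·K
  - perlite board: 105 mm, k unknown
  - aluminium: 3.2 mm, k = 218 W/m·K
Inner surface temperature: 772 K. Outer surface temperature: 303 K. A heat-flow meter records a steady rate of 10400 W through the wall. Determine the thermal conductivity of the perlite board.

Treating each layer as a thermal resistance in series:
R_stainless steel = L/(kA) = 0.0025/(14.8×37.3) = 4.529×10^-6 K/W
R_aluminium = L/(kA) = 0.0032/(218×37.3) = 3.935×10^-7 K/W
Sum of known resistances R_other = 4.922×10^-6 K/W
Total R = ΔT/Q = 469/10400 = 0.0451 K/W
R_perlite board = R_total − R_other = 0.04509 K/W
k = L/(R·A) = 0.105/(0.04509×37.3)

k ≈ 0.0624 W/(m·K)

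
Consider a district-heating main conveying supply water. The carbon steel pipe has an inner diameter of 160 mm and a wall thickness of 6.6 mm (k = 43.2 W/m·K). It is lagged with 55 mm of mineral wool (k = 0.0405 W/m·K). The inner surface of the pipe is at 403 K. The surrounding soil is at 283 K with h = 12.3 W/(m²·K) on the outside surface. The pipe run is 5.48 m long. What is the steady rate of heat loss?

Treating each annulus and film as a series resistance:
R_carbon steel pipe wall = ln(86.6/80)/(2π×43.2×5.48) = 5.329×10^-5 K/W
R_mineral wool = ln(141.6/86.6)/(2π×0.0405×5.48) = 0.3526 K/W
R_outer film = 1/(h_o·2πr_oL) = 1/(12.3×2π×0.1416×5.48) = 0.01668 K/W
R_total = 0.3693 K/W
Q = ΔT/R_total = 120/0.3693

Q ≈ 325 W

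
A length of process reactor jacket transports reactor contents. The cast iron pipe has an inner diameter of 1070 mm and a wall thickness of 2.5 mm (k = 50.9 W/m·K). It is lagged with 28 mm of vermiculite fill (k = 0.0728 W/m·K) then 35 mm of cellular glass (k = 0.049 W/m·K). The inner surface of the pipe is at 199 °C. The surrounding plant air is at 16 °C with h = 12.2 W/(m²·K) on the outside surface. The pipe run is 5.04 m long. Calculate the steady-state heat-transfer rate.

Cylindrical conduction, so R = ln(r₂/r₁)/(2πkL) per layer, in series:
R_cast iron pipe wall = ln(537.5/535)/(2π×50.9×5.04) = 2.892×10^-6 K/W
R_vermiculite fill = ln(565.5/537.5)/(2π×0.0728×5.04) = 0.02203 K/W
R_cellular glass = ln(600.5/565.5)/(2π×0.049×5.04) = 0.0387 K/W
R_outer film = 1/(h_o·2πr_oL) = 1/(12.2×2π×0.6005×5.04) = 0.00431 K/W
R_total = 0.06504 K/W
Q = ΔT/R_total = 183/0.06504

Q ≈ 2810 W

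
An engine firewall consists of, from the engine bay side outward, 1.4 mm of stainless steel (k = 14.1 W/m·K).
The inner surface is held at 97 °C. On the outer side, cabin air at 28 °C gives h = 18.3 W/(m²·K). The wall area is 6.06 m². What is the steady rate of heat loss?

Q ≈ 7640 W

Series thermal resistances:
R_stainless steel = L/(kA) = 0.0014/(14.1×6.06) = 1.638×10^-5 K/W
R_outer film = 1/(h_o·A) = 1/(18.3×6.06) = 0.009017 K/W
R_total = 0.009034 K/W
Q = ΔT / R_total = 69 / 0.009034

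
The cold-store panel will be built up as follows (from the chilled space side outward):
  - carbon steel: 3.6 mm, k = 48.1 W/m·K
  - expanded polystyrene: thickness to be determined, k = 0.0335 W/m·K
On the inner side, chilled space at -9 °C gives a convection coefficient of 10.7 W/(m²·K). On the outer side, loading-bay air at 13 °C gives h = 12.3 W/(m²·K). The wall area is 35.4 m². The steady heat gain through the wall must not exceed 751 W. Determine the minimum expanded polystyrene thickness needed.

L ≈ 28.9 mm

Series thermal resistances:
R_inner film = 1/(h_i·A) = 1/(10.7×35.4) = 0.00264 K/W
R_carbon steel = L/(kA) = 0.0036/(48.1×35.4) = 2.114×10^-6 K/W
R_outer film = 1/(h_o·A) = 1/(12.3×35.4) = 0.002297 K/W
Sum of the known resistances R_other = 0.004939 K/W
Required total resistance R_tot = ΔT/Q_allow = 22/751 = 0.02929 K/W
R_expanded polystyrene = R_tot − R_other = 0.02436 K/W
L = R·k·A = 0.02436×0.0335×35.4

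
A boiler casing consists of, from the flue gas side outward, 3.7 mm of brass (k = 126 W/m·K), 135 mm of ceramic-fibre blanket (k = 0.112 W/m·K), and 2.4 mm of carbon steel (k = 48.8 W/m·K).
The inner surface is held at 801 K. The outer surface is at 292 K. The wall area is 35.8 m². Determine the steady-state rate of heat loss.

Series thermal resistances:
R_brass = L/(kA) = 0.0037/(126×35.8) = 8.203×10^-7 K/W
R_ceramic-fibre blanket = L/(kA) = 0.135/(0.112×35.8) = 0.03367 K/W
R_carbon steel = L/(kA) = 0.0024/(48.8×35.8) = 1.374×10^-6 K/W
R_total = 0.03367 K/W
Q = ΔT / R_total = 509 / 0.03367

Q ≈ 15100 W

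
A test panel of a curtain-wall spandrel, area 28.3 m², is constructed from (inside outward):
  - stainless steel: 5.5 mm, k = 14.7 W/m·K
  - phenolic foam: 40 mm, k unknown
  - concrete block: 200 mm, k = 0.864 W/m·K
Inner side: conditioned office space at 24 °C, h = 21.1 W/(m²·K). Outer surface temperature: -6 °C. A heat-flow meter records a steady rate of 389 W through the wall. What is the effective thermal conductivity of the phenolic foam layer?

Series thermal resistances:
R_inner film = 1/(h_i·A) = 1/(21.1×28.3) = 0.001675 K/W
R_stainless steel = L/(kA) = 0.0055/(14.7×28.3) = 1.322×10^-5 K/W
R_concrete block = L/(kA) = 0.2/(0.864×28.3) = 0.00818 K/W
Sum of known resistances R_other = 0.009867 K/W
Total R = ΔT/Q = 30/389 = 0.07712 K/W
R_phenolic foam = R_total − R_other = 0.06725 K/W
k = L/(R·A) = 0.04/(0.06725×28.3)

k ≈ 0.021 W/(m·K)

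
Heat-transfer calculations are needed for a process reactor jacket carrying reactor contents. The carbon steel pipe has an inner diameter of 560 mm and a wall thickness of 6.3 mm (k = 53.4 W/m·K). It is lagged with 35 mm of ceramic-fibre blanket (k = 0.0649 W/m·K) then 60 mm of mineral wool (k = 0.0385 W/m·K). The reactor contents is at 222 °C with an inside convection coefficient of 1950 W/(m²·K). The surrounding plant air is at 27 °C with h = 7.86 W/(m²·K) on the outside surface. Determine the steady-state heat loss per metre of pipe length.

Radial resistances (cylindrical: R_cond = ln(r_o/r_i)/(2πkL), R_conv = 1/(h·2πrL)):
R_inner film = 1/(h_i·2πr₁L) = 1/(1950×2π×0.28×1) = 2.915×10^-4 K/W
R_carbon steel pipe wall = ln(286.3/280)/(2π×53.4×1) = 6.632×10^-5 K/W
R_ceramic-fibre blanket = ln(321.3/286.3)/(2π×0.0649×1) = 0.2828 K/W
R_mineral wool = ln(381.3/321.3)/(2π×0.0385×1) = 0.7078 K/W
R_outer film = 1/(h_o·2πr_oL) = 1/(7.86×2π×0.3813×1) = 0.0531 K/W
R_total = 1.044 K/W
Q = ΔT/R_total = 195/1.044

q′ ≈ 187 W/m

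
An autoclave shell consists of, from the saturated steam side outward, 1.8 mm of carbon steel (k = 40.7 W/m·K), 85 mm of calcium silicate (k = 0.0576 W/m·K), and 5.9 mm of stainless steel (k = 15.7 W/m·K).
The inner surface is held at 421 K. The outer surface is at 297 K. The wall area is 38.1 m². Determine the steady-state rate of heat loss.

Q ≈ 3200 W

Thermal resistances in series:
R_carbon steel = L/(kA) = 0.0018/(40.7×38.1) = 1.161×10^-6 K/W
R_calcium silicate = L/(kA) = 0.085/(0.0576×38.1) = 0.03873 K/W
R_stainless steel = L/(kA) = 0.0059/(15.7×38.1) = 9.863×10^-6 K/W
R_total = 0.03874 K/W
Q = ΔT / R_total = 124 / 0.03874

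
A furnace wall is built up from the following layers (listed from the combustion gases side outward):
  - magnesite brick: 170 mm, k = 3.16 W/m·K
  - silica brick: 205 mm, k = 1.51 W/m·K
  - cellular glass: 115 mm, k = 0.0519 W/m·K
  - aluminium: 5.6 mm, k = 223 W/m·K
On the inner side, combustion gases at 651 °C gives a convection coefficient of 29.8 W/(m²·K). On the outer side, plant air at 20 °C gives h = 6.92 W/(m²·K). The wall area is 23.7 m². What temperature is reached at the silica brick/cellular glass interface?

T ≈ 597 °C

Treating each layer as a thermal resistance in series:
R_inner film = 1/(h_i·A) = 1/(29.8×23.7) = 0.001416 K/W
R_magnesite brick = L/(kA) = 0.17/(3.16×23.7) = 0.00227 K/W
R_silica brick = L/(kA) = 0.205/(1.51×23.7) = 0.005728 K/W
R_cellular glass = L/(kA) = 0.115/(0.0519×23.7) = 0.09349 K/W
R_aluminium = L/(kA) = 0.0056/(223×23.7) = 1.06×10^-6 K/W
R_outer film = 1/(h_o·A) = 1/(6.92×23.7) = 0.006097 K/W
R_total = 0.109 K/W;  Q = ΔT/R_total = 631/0.109 = 5789 W
T_interface = T_inner − Q·ΣR(inner→interface) = 651 − 5790×0.009414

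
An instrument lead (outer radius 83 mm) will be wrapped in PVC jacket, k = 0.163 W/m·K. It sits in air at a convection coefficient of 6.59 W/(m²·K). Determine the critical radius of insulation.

r_cr ≈ 24.7 mm

For a cylinder r_cr = k/h = 0.163/6.59
r_cr = 24.7 mm; since the bare radius (83 mm) is above r_cr, any added insulation will reduce heat loss.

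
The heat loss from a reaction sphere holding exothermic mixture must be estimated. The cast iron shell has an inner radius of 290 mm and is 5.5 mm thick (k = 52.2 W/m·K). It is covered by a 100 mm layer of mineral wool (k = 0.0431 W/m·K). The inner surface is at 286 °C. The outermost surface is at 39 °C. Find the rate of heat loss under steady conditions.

Q ≈ 156 W

Radial (spherical) resistances in series:
R_cast iron shell = (1/0.29 − 1/0.2955)/(4π×52.2) = 9.784×10^-5 K/W
R_mineral wool = (1/0.2955 − 1/0.3955)/(4π×0.0431) = 1.58 K/W
R_total = 1.58 K/W
Q = ΔT/R_total = 247/1.58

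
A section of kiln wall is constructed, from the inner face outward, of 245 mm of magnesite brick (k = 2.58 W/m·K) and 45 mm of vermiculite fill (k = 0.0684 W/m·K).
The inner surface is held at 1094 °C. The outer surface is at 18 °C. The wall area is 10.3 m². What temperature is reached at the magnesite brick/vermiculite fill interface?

Thermal resistances in series:
R_magnesite brick = L/(kA) = 0.245/(2.58×10.3) = 0.00922 K/W
R_vermiculite fill = L/(kA) = 0.045/(0.0684×10.3) = 0.06387 K/W
R_total = 0.07309 K/W;  Q = ΔT/R_total = 1076/0.07309 = 14720 W
T_interface = T_inner − Q·ΣR(inner→interface) = 1094 − 14700×0.00922

T ≈ 958 °C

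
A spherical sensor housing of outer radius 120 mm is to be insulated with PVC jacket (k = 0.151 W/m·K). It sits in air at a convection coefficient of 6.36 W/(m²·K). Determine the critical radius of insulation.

For a sphere r_cr = 2k/h = 2×0.151/6.36
r_cr = 47.5 mm; since the bare radius (120 mm) is above r_cr, any added insulation will reduce heat loss.

r_cr ≈ 47.5 mm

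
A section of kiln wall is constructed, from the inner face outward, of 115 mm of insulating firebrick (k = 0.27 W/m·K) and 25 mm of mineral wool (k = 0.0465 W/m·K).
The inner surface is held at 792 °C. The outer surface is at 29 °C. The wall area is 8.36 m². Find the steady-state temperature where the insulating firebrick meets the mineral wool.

Using the resistance-network approach (series):
R_insulating firebrick = L/(kA) = 0.115/(0.27×8.36) = 0.05095 K/W
R_mineral wool = L/(kA) = 0.025/(0.0465×8.36) = 0.06431 K/W
R_total = 0.1153 K/W;  Q = ΔT/R_total = 763/0.1153 = 6620 W
T_interface = T_inner − Q·ΣR(inner→interface) = 792 − 6620×0.05095

T ≈ 455 °C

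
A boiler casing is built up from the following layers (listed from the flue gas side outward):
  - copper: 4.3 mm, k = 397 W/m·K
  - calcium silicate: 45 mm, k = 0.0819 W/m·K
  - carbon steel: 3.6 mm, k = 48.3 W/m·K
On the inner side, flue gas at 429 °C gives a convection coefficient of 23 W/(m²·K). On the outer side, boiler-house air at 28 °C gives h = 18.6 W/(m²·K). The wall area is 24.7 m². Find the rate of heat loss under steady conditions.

Q ≈ 15300 W

Model the wall as resistances in series:
R_inner film = 1/(h_i·A) = 1/(23×24.7) = 0.00176 K/W
R_copper = L/(kA) = 0.0043/(397×24.7) = 4.385×10^-7 K/W
R_calcium silicate = L/(kA) = 0.045/(0.0819×24.7) = 0.02224 K/W
R_carbon steel = L/(kA) = 0.0036/(48.3×24.7) = 3.018×10^-6 K/W
R_outer film = 1/(h_o·A) = 1/(18.6×24.7) = 0.002177 K/W
R_total = 0.02619 K/W
Q = ΔT / R_total = 401 / 0.02619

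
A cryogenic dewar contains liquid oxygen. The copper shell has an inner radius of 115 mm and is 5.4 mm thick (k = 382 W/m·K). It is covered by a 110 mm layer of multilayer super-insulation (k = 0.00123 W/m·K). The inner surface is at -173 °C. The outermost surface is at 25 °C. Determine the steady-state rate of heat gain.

Q ≈ 0.772 W

Radial (spherical) resistances in series:
R_copper shell = (1/0.115 − 1/0.1204)/(4π×382) = 8.124×10^-5 K/W
R_multilayer super-insulation = (1/0.1204 − 1/0.2304)/(4π×0.00123) = 256.5 K/W
R_total = 256.5 K/W
Q = ΔT/R_total = 198/256.5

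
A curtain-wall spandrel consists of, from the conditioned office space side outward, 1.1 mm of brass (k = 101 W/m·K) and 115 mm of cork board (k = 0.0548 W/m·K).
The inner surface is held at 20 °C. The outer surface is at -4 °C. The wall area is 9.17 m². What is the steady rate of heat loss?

Q ≈ 105 W

Series thermal resistances:
R_brass = L/(kA) = 0.0011/(101×9.17) = 1.188×10^-6 K/W
R_cork board = L/(kA) = 0.115/(0.0548×9.17) = 0.2288 K/W
R_total = 0.2288 K/W
Q = ΔT / R_total = 24 / 0.2288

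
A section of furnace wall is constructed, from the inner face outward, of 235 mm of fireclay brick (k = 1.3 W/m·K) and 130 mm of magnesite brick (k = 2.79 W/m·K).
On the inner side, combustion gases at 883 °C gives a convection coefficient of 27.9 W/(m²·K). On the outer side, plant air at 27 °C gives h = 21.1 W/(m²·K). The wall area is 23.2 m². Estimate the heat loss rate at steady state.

Q ≈ 63900 W

Thermal resistances in series:
R_inner film = 1/(h_i·A) = 1/(27.9×23.2) = 0.001545 K/W
R_fireclay brick = L/(kA) = 0.235/(1.3×23.2) = 0.007792 K/W
R_magnesite brick = L/(kA) = 0.13/(2.79×23.2) = 0.002008 K/W
R_outer film = 1/(h_o·A) = 1/(21.1×23.2) = 0.002043 K/W
R_total = 0.01339 K/W
Q = ΔT / R_total = 856 / 0.01339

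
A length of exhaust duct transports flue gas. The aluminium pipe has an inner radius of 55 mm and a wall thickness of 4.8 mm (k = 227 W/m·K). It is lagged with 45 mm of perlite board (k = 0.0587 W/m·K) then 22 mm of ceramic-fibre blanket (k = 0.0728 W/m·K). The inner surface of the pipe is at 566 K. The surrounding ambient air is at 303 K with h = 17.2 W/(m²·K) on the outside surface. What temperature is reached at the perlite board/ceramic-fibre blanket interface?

T ≈ 367 K

For a radial system each layer contributes R = ln(r_out/r_in)/(2πkL); films add R = 1/(hA).
R_aluminium pipe wall = ln(59.8/55)/(2π×227×1) = 5.866×10^-5 K/W
R_perlite board = ln(104.8/59.8)/(2π×0.0587×1) = 1.521 K/W
R_ceramic-fibre blanket = ln(126.8/104.8)/(2π×0.0728×1) = 0.4166 K/W
R_outer film = 1/(h_o·2πr_oL) = 1/(17.2×2π×0.1268×1) = 0.07297 K/W
R_total = 2.011 K/W
Q = ΔT/R_total = 263/2.011
Q = 131 W/m
T_interface = T_inner − Q·ΣR(inner→interface) = 566 − 131×1.521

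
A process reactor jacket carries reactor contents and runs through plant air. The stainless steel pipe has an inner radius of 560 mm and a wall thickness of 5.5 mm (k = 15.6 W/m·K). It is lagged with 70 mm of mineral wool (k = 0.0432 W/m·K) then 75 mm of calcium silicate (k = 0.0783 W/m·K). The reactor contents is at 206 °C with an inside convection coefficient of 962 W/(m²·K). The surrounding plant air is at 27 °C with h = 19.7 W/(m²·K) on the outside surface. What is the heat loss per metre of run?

Radial resistances (cylindrical: R_cond = ln(r_o/r_i)/(2πkL), R_conv = 1/(h·2πrL)):
R_inner film = 1/(h_i·2πr₁L) = 1/(962×2π×0.56×1) = 2.954×10^-4 K/W
R_stainless steel pipe wall = ln(565.5/560)/(2π×15.6×1) = 9.971×10^-5 K/W
R_mineral wool = ln(635.5/565.5)/(2π×0.0432×1) = 0.4299 K/W
R_calcium silicate = ln(710.5/635.5)/(2π×0.0783×1) = 0.2268 K/W
R_outer film = 1/(h_o·2πr_oL) = 1/(19.7×2π×0.7105×1) = 0.01137 K/W
R_total = 0.6685 K/W
Q = ΔT/R_total = 179/0.6685

q′ ≈ 268 W/m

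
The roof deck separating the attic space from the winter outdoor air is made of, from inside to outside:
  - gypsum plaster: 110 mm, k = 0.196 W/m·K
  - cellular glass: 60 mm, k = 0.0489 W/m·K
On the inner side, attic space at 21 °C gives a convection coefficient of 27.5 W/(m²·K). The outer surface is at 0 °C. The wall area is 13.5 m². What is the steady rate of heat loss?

Q ≈ 155 W

Treating each layer as a thermal resistance in series:
R_inner film = 1/(h_i·A) = 1/(27.5×13.5) = 0.002694 K/W
R_gypsum plaster = L/(kA) = 0.11/(0.196×13.5) = 0.04157 K/W
R_cellular glass = L/(kA) = 0.06/(0.0489×13.5) = 0.09089 K/W
R_total = 0.1352 K/W
Q = ΔT / R_total = 21 / 0.1352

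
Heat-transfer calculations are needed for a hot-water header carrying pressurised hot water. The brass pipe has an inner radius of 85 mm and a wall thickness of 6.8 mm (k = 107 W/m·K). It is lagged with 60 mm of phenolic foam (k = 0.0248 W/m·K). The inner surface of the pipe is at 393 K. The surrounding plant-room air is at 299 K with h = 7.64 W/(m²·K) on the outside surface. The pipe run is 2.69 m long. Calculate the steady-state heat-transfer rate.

Q ≈ 75.1 W

Treating each annulus and film as a series resistance:
R_brass pipe wall = ln(91.8/85)/(2π×107×2.69) = 4.256×10^-5 K/W
R_phenolic foam = ln(151.8/91.8)/(2π×0.0248×2.69) = 1.2 K/W
R_outer film = 1/(h_o·2πr_oL) = 1/(7.64×2π×0.1518×2.69) = 0.05102 K/W
R_total = 1.251 K/W
Q = ΔT/R_total = 94/1.251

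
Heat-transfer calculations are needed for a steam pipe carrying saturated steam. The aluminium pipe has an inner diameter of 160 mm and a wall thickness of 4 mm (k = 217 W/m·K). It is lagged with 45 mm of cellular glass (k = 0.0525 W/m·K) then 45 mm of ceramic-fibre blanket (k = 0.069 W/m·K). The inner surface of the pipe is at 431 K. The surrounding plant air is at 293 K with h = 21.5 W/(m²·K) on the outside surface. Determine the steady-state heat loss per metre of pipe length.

q′ ≈ 67.9 W/m

Cylindrical conduction, so R = ln(r₂/r₁)/(2πkL) per layer, in series:
R_aluminium pipe wall = ln(84/80)/(2π×217×1) = 3.578×10^-5 K/W
R_cellular glass = ln(129/84)/(2π×0.0525×1) = 1.301 K/W
R_ceramic-fibre blanket = ln(174/129)/(2π×0.069×1) = 0.6902 K/W
R_outer film = 1/(h_o·2πr_oL) = 1/(21.5×2π×0.174×1) = 0.04254 K/W
R_total = 2.033 K/W
Q = ΔT/R_total = 138/2.033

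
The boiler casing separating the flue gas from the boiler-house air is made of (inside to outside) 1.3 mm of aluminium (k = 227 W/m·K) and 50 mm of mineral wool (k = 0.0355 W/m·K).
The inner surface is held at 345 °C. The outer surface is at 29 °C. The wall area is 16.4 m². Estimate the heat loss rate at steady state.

Q ≈ 3680 W

Thermal resistances in series:
R_aluminium = L/(kA) = 0.0013/(227×16.4) = 3.492×10^-7 K/W
R_mineral wool = L/(kA) = 0.05/(0.0355×16.4) = 0.08588 K/W
R_total = 0.08588 K/W
Q = ΔT / R_total = 316 / 0.08588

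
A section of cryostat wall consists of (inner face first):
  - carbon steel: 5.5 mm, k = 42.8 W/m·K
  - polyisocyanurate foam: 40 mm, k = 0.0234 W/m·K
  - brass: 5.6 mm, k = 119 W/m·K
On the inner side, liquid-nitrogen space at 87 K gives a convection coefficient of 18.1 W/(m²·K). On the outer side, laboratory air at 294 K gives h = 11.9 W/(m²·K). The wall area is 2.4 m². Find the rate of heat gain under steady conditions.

Q ≈ 269 W

Using the resistance-network approach (series):
R_inner film = 1/(h_i·A) = 1/(18.1×2.4) = 0.02302 K/W
R_carbon steel = L/(kA) = 0.0055/(42.8×2.4) = 5.354×10^-5 K/W
R_polyisocyanurate foam = L/(kA) = 0.04/(0.0234×2.4) = 0.7123 K/W
R_brass = L/(kA) = 0.0056/(119×2.4) = 1.961×10^-5 K/W
R_outer film = 1/(h_o·A) = 1/(11.9×2.4) = 0.03501 K/W
R_total = 0.7704 K/W
Q = ΔT / R_total = 207 / 0.7704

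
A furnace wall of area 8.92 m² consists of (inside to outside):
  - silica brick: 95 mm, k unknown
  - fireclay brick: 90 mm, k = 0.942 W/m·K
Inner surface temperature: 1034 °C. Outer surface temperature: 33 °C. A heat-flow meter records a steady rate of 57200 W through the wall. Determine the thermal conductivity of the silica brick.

k ≈ 1.57 W/(m·K)

Model the wall as resistances in series:
R_fireclay brick = L/(kA) = 0.09/(0.942×8.92) = 0.01071 K/W
Sum of known resistances R_other = 0.01071 K/W
Total R = ΔT/Q = 1001/57200 = 0.0175 K/W
R_silica brick = R_total − R_other = 0.006789 K/W
k = L/(R·A) = 0.095/(0.006789×8.92)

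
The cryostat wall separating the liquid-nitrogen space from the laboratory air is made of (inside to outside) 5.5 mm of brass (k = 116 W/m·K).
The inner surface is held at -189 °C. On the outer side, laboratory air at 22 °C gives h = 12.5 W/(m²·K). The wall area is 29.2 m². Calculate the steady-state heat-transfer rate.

Q ≈ 77000 W

Treating each layer as a thermal resistance in series:
R_brass = L/(kA) = 0.0055/(116×29.2) = 1.624×10^-6 K/W
R_outer film = 1/(h_o·A) = 1/(12.5×29.2) = 0.00274 K/W
R_total = 0.002741 K/W
Q = ΔT / R_total = 211 / 0.002741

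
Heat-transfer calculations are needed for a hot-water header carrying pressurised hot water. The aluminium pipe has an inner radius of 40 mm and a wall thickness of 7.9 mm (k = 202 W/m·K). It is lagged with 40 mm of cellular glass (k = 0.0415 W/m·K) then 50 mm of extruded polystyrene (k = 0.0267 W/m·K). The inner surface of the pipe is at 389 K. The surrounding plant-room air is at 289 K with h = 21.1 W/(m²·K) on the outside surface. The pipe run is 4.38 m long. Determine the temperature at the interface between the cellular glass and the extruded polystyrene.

T ≈ 343 K

For a radial system each layer contributes R = ln(r_out/r_in)/(2πkL); films add R = 1/(hA).
R_aluminium pipe wall = ln(47.9/40)/(2π×202×4.38) = 3.242×10^-5 K/W
R_cellular glass = ln(87.9/47.9)/(2π×0.0415×4.38) = 0.5316 K/W
R_extruded polystyrene = ln(137.9/87.9)/(2π×0.0267×4.38) = 0.6129 K/W
R_outer film = 1/(h_o·2πr_oL) = 1/(21.1×2π×0.1379×4.38) = 0.01249 K/W
R_total = 1.157 K/W
Q = ΔT/R_total = 100/1.157
Q = 86.4 W
T_interface = T_inner − Q·ΣR(inner→interface) = 389 − 86.4×0.5316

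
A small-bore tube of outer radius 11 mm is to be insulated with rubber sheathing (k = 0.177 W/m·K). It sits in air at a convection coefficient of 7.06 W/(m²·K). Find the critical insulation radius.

r_cr ≈ 25.1 mm

For a cylinder r_cr = k/h = 0.177/7.06
r_cr = 25.1 mm; since the bare radius (11 mm) is below r_cr, adding a thin layer of insulation will *increase* heat loss.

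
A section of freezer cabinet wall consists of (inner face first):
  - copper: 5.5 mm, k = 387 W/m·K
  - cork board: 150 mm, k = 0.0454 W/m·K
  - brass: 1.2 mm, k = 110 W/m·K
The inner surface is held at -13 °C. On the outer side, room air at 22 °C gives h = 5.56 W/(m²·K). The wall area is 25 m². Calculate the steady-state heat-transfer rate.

Q ≈ 251 W

Using the resistance-network approach (series):
R_copper = L/(kA) = 0.0055/(387×25) = 5.685×10^-7 K/W
R_cork board = L/(kA) = 0.15/(0.0454×25) = 0.1322 K/W
R_brass = L/(kA) = 0.0012/(110×25) = 4.364×10^-7 K/W
R_outer film = 1/(h_o·A) = 1/(5.56×25) = 0.007194 K/W
R_total = 0.1394 K/W
Q = ΔT / R_total = 35 / 0.1394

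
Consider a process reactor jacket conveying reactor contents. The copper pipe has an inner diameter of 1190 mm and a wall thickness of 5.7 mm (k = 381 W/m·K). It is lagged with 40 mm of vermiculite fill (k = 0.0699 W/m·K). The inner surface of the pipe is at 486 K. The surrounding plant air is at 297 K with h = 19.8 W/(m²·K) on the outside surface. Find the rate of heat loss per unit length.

Treating each annulus and film as a series resistance:
R_copper pipe wall = ln(600.7/595)/(2π×381×1) = 3.983×10^-6 K/W
R_vermiculite fill = ln(640.7/600.7)/(2π×0.0699×1) = 0.1468 K/W
R_outer film = 1/(h_o·2πr_oL) = 1/(19.8×2π×0.6407×1) = 0.01255 K/W
R_total = 0.1593 K/W
Q = ΔT/R_total = 189/0.1593

q′ ≈ 1190 W/m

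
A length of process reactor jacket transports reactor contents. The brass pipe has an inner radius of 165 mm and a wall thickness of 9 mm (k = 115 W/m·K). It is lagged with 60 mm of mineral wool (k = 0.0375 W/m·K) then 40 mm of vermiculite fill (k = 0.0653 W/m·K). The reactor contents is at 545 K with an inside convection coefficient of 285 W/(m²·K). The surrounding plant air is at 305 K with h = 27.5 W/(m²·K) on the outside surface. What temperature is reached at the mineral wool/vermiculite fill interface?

T ≈ 363 K

Treating each annulus and film as a series resistance:
R_inner film = 1/(h_i·2πr₁L) = 1/(285×2π×0.165×1) = 0.003384 K/W
R_brass pipe wall = ln(174/165)/(2π×115×1) = 7.35×10^-5 K/W
R_mineral wool = ln(234/174)/(2π×0.0375×1) = 1.257 K/W
R_vermiculite fill = ln(274/234)/(2π×0.0653×1) = 0.3846 K/W
R_outer film = 1/(h_o·2πr_oL) = 1/(27.5×2π×0.274×1) = 0.02112 K/W
R_total = 1.667 K/W
Q = ΔT/R_total = 240/1.667
Q = 144 W/m
T_interface = T_inner − Q·ΣR(inner→interface) = 545 − 144×1.261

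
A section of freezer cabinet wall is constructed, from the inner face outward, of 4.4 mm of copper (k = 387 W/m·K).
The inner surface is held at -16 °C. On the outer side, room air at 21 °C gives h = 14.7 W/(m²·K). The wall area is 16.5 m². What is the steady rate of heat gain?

Q ≈ 8970 W

Series thermal resistances:
R_copper = L/(kA) = 0.0044/(387×16.5) = 6.891×10^-7 K/W
R_outer film = 1/(h_o·A) = 1/(14.7×16.5) = 0.004123 K/W
R_total = 0.004124 K/W
Q = ΔT / R_total = 37 / 0.004124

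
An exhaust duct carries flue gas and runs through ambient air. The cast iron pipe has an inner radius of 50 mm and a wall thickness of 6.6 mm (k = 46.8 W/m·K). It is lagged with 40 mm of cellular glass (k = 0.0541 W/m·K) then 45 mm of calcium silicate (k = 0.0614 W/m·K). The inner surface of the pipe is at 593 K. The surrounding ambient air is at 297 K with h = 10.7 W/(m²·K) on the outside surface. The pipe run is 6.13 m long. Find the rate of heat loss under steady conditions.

Q ≈ 680 W

Radial resistances (cylindrical: R_cond = ln(r_o/r_i)/(2πkL), R_conv = 1/(h·2πrL)):
R_cast iron pipe wall = ln(56.6/50)/(2π×46.8×6.13) = 6.878×10^-5 K/W
R_cellular glass = ln(96.6/56.6)/(2π×0.0541×6.13) = 0.2565 K/W
R_calcium silicate = ln(141.6/96.6)/(2π×0.0614×6.13) = 0.1617 K/W
R_outer film = 1/(h_o·2πr_oL) = 1/(10.7×2π×0.1416×6.13) = 0.01714 K/W
R_total = 0.4355 K/W
Q = ΔT/R_total = 296/0.4355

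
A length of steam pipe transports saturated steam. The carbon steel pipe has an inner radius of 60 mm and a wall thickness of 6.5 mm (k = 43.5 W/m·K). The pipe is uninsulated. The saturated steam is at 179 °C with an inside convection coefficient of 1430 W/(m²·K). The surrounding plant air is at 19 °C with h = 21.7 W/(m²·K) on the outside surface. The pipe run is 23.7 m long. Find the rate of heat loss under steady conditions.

Q ≈ 33700 W

Per-layer cylindrical resistances, series-summed:
R_inner film = 1/(h_i·2πr₁L) = 1/(1430×2π×0.06×23.7) = 7.827×10^-5 K/W
R_carbon steel pipe wall = ln(66.5/60)/(2π×43.5×23.7) = 1.588×10^-5 K/W
R_outer film = 1/(h_o·2πr_oL) = 1/(21.7×2π×0.0665×23.7) = 0.004654 K/W
R_total = 0.004748 K/W
Q = ΔT/R_total = 160/0.004748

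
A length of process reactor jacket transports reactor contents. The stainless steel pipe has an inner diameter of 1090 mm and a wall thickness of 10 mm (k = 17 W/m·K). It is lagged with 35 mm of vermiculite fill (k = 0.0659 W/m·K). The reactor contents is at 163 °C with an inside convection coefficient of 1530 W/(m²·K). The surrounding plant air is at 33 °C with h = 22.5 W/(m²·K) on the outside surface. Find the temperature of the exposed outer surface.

For a radial system each layer contributes R = ln(r_out/r_in)/(2πkL); films add R = 1/(hA).
R_inner film = 1/(h_i·2πr₁L) = 1/(1530×2π×0.545×1) = 1.909×10^-4 K/W
R_stainless steel pipe wall = ln(555/545)/(2π×17×1) = 1.702×10^-4 K/W
R_vermiculite fill = ln(590/555)/(2π×0.0659×1) = 0.1477 K/W
R_outer film = 1/(h_o·2πr_oL) = 1/(22.5×2π×0.59×1) = 0.01199 K/W
R_total = 0.16 K/W
Q = ΔT/R_total = 130/0.16
Q = 812 W/m
T_interface = T_inner − Q·ΣR(inner→interface) = 163 − 812×0.1481

T ≈ 42.7 °C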